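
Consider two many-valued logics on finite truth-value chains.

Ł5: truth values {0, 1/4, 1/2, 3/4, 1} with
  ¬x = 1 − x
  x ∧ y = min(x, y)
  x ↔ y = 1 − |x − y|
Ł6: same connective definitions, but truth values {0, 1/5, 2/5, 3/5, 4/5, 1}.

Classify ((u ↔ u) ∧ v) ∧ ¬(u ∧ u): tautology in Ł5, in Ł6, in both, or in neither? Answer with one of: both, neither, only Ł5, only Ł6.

In Ł5: at u = 0, v = 0 the value is 0 — not a tautology.
In Ł6: at u = 0, v = 0 the value is 0 — not a tautology.

neither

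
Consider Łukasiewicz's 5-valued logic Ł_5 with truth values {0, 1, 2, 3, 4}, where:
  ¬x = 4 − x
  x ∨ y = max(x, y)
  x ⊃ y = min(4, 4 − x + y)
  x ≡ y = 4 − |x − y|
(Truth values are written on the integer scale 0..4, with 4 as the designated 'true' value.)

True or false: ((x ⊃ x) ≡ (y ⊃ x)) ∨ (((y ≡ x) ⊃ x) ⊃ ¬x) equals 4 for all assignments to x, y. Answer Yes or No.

No

Counterexample: take x = 1, y = 4.
x ⊃ x = 1 ⊃ 1 = 4
y ⊃ x = 4 ⊃ 1 = 1
(x ⊃ x) ≡ (y ⊃ x) = 4 ≡ 1 = 1
y ≡ x = 4 ≡ 1 = 1
(y ≡ x) ⊃ x = 1 ⊃ 1 = 4
¬x = ¬1 = 3
((y ≡ x) ⊃ x) ⊃ ¬x = 4 ⊃ 3 = 3
((x ⊃ x) ≡ (y ⊃ x)) ∨ (((y ≡ x) ⊃ x) ⊃ ¬x) = 1 ∨ 3 = 3
This gives 3 ≠ 4.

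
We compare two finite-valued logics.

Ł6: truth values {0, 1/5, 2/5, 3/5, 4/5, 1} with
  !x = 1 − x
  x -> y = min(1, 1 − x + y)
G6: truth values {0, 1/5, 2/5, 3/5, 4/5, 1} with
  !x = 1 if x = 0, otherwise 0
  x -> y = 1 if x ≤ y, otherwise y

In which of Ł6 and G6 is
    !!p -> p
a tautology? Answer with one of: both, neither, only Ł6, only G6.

only Ł6

In Ł6: every assignment gives 1 — tautology.
In G6: at p = 1/5 the value is 1/5 — not a tautology.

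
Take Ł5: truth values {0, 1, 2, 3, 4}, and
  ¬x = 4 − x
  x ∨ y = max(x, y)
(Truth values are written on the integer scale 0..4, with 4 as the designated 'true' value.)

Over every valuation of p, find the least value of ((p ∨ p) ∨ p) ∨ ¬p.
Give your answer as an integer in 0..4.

2

Take p = 2:
p ∨ p = 2 ∨ 2 = 2
(p ∨ p) ∨ p = 2 ∨ 2 = 2
¬p = ¬2 = 2
((p ∨ p) ∨ p) ∨ ¬p = 2 ∨ 2 = 2
No assignment yields a value below 2, so this is the minimum.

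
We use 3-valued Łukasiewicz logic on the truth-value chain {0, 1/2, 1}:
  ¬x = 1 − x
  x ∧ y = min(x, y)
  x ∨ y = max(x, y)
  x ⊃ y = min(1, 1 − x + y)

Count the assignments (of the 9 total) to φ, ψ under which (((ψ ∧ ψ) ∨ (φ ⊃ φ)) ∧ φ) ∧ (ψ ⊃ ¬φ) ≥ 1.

1

φ = 0, ψ = 0 ↦ 0  <
φ = 0, ψ = 1/2 ↦ 0  <
φ = 0, ψ = 1 ↦ 0  <
φ = 1/2, ψ = 0 ↦ 1/2  <
φ = 1/2, ψ = 1/2 ↦ 1/2  <
φ = 1/2, ψ = 1 ↦ 1/2  <
φ = 1, ψ = 0 ↦ 1  ≥
φ = 1, ψ = 1/2 ↦ 1/2  <
φ = 1, ψ = 1 ↦ 0  <
So 1 of the 9 assignments meets the threshold.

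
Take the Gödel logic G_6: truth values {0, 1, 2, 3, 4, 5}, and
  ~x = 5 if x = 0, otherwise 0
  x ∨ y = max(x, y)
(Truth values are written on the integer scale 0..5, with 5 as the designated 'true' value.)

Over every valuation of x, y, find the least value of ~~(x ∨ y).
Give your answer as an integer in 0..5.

Take x = 0, y = 0:
x ∨ y = 0 ∨ 0 = 0
~(x ∨ y) = ~0 = 5
~~(x ∨ y) = ~5 = 0
No assignment yields a value below 0, so this is the minimum.

0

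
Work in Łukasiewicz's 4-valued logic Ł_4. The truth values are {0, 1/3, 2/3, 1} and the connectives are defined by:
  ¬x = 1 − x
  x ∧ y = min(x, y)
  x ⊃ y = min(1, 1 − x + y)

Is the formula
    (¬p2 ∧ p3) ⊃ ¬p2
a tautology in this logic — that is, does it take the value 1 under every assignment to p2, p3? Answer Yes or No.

Yes

p2 = 0, p3 = 0 ↦ 1
p2 = 0, p3 = 1/3 ↦ 1
p2 = 0, p3 = 2/3 ↦ 1
p2 = 0, p3 = 1 ↦ 1
p2 = 1/3, p3 = 0 ↦ 1
p2 = 1/3, p3 = 1/3 ↦ 1
p2 = 1/3, p3 = 2/3 ↦ 1
p2 = 1/3, p3 = 1 ↦ 1
p2 = 2/3, p3 = 0 ↦ 1
p2 = 2/3, p3 = 1/3 ↦ 1
p2 = 2/3, p3 = 2/3 ↦ 1
p2 = 2/3, p3 = 1 ↦ 1
p2 = 1, p3 = 0 ↦ 1
p2 = 1, p3 = 1/3 ↦ 1
p2 = 1, p3 = 2/3 ↦ 1
p2 = 1, p3 = 1 ↦ 1
Every assignment gives a value ≥ 1.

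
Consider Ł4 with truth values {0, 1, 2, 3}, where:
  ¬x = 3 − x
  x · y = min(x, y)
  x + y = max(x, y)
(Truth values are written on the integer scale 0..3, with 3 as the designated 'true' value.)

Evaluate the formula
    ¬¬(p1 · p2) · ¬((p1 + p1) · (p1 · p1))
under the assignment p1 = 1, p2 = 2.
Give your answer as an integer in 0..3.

1

p1 · p2 = 1 · 2 = 1
¬(p1 · p2) = ¬1 = 2
¬¬(p1 · p2) = ¬2 = 1
p1 + p1 = 1 + 1 = 1
p1 · p1 = 1 · 1 = 1
(p1 + p1) · (p1 · p1) = 1 · 1 = 1
¬((p1 + p1) · (p1 · p1)) = ¬1 = 2
¬¬(p1 · p2) · ¬((p1 + p1) · (p1 · p1)) = 1 · 2 = 1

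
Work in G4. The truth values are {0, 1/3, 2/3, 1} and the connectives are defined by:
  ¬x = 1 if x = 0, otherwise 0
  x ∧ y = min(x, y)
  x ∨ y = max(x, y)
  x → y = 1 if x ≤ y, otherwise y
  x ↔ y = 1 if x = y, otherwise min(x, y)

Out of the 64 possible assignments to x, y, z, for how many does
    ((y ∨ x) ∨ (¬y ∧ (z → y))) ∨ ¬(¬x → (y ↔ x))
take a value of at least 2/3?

54

value 1: 39 assignments (counts)
value 2/3: 15 assignments (counts)
value 1/3: 7 assignments
value 0: 3 assignments
So 54 of the 64 assignments meet the threshold.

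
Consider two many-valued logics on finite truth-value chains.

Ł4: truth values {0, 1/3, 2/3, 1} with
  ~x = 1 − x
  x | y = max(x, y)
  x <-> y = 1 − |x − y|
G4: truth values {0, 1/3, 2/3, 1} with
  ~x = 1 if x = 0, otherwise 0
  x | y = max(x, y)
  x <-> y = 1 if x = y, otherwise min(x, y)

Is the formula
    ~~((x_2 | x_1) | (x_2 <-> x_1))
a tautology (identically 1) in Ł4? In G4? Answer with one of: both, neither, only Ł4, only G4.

In Ł4: at x_1 = 0, x_2 = 1/3 the value is 2/3 — not a tautology.
In G4: every assignment gives 1 — tautology.

only G4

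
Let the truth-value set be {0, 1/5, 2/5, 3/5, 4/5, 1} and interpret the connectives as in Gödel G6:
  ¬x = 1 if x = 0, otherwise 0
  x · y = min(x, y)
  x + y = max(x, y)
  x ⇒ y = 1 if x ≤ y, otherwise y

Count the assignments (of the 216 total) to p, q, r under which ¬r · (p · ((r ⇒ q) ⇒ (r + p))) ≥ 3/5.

18

value 1: 6 assignments (counts)
value 4/5: 6 assignments (counts)
value 3/5: 6 assignments (counts)
value 2/5: 6 assignments
value 1/5: 6 assignments
value 0: 186 assignments
So 18 of the 216 assignments meet the threshold.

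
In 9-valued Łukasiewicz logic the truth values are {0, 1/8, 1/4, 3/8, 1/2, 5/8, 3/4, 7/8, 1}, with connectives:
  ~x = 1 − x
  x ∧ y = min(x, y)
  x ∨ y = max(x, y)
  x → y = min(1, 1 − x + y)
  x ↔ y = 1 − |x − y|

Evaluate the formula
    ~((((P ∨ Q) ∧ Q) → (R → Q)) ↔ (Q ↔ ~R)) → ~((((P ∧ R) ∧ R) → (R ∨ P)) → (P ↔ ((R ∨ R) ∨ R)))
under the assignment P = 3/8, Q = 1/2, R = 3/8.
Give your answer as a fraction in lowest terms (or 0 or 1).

7/8

P ∨ Q = 3/8 ∨ 1/2 = 1/2
(P ∨ Q) ∧ Q = 1/2 ∧ 1/2 = 1/2
R → Q = 3/8 → 1/2 = 1
((P ∨ Q) ∧ Q) → (R → Q) = 1/2 → 1 = 1
~R = ~3/8 = 5/8
Q ↔ ~R = 1/2 ↔ 5/8 = 7/8
(((P ∨ Q) ∧ Q) → (R → Q)) ↔ (Q ↔ ~R) = 1 ↔ 7/8 = 7/8
~((((P ∨ Q) ∧ Q) → (R → Q)) ↔ (Q ↔ ~R)) = ~7/8 = 1/8
P ∧ R = 3/8 ∧ 3/8 = 3/8
(P ∧ R) ∧ R = 3/8 ∧ 3/8 = 3/8
R ∨ P = 3/8 ∨ 3/8 = 3/8
((P ∧ R) ∧ R) → (R ∨ P) = 3/8 → 3/8 = 1
R ∨ R = 3/8 ∨ 3/8 = 3/8
(R ∨ R) ∨ R = 3/8 ∨ 3/8 = 3/8
P ↔ ((R ∨ R) ∨ R) = 3/8 ↔ 3/8 = 1
(((P ∧ R) ∧ R) → (R ∨ P)) → (P ↔ ((R ∨ R) ∨ R)) = 1 → 1 = 1
~((((P ∧ R) ∧ R) → (R ∨ P)) → (P ↔ ((R ∨ R) ∨ R))) = ~1 = 0
~((((P ∨ Q) ∧ Q) → (R → Q)) ↔ (Q ↔ ~R)) → ~((((P ∧ R) ∧ R) → (R ∨ P)) → (P ↔ ((R ∨ R) ∨ R))) = 1/8 → 0 = 7/8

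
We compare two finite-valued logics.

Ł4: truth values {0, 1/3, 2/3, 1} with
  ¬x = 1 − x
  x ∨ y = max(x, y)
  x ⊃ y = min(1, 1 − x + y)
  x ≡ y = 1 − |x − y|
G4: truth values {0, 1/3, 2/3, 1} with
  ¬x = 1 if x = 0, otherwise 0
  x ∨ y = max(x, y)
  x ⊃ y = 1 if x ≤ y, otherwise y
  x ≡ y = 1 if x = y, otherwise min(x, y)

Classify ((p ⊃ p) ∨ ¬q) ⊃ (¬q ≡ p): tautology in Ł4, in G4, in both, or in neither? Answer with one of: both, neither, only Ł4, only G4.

In Ł4: at p = 0, q = 0 the value is 0 — not a tautology.
In G4: at p = 0, q = 0 the value is 0 — not a tautology.

neither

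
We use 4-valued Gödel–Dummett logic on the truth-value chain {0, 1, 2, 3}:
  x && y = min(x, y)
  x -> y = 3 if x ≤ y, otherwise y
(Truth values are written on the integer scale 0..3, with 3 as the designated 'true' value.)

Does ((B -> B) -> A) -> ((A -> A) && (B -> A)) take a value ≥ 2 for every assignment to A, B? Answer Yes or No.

A = 0, B = 0 ↦ 3
A = 0, B = 1 ↦ 3
A = 0, B = 2 ↦ 3
A = 0, B = 3 ↦ 3
A = 1, B = 0 ↦ 3
A = 1, B = 1 ↦ 3
A = 1, B = 2 ↦ 3
A = 1, B = 3 ↦ 3
A = 2, B = 0 ↦ 3
A = 2, B = 1 ↦ 3
A = 2, B = 2 ↦ 3
A = 2, B = 3 ↦ 3
A = 3, B = 0 ↦ 3
A = 3, B = 1 ↦ 3
A = 3, B = 2 ↦ 3
A = 3, B = 3 ↦ 3
Every assignment gives a value ≥ 2.

Yes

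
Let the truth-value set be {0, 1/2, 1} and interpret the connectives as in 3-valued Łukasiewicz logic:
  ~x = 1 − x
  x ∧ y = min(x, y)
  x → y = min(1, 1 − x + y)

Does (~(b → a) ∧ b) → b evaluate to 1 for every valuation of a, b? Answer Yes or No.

Yes

a = 0, b = 0 ↦ 1
a = 0, b = 1/2 ↦ 1
a = 0, b = 1 ↦ 1
a = 1/2, b = 0 ↦ 1
a = 1/2, b = 1/2 ↦ 1
a = 1/2, b = 1 ↦ 1
a = 1, b = 0 ↦ 1
a = 1, b = 1/2 ↦ 1
a = 1, b = 1 ↦ 1
Every assignment gives a value ≥ 1.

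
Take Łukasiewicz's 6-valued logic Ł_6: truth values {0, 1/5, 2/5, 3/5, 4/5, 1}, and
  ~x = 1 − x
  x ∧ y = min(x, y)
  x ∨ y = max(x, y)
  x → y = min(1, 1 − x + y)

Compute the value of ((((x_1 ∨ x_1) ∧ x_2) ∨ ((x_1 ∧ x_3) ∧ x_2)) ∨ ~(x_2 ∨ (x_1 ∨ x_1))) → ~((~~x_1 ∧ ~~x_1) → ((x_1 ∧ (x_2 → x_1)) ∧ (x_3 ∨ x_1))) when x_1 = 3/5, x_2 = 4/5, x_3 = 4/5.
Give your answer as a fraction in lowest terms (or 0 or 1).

x_1 ∨ x_1 = 3/5 ∨ 3/5 = 3/5
(x_1 ∨ x_1) ∧ x_2 = 3/5 ∧ 4/5 = 3/5
x_1 ∧ x_3 = 3/5 ∧ 4/5 = 3/5
(x_1 ∧ x_3) ∧ x_2 = 3/5 ∧ 4/5 = 3/5
((x_1 ∨ x_1) ∧ x_2) ∨ ((x_1 ∧ x_3) ∧ x_2) = 3/5 ∨ 3/5 = 3/5
x_1 ∨ x_1 = 3/5 ∨ 3/5 = 3/5
x_2 ∨ (x_1 ∨ x_1) = 4/5 ∨ 3/5 = 4/5
~(x_2 ∨ (x_1 ∨ x_1)) = ~4/5 = 1/5
(((x_1 ∨ x_1) ∧ x_2) ∨ ((x_1 ∧ x_3) ∧ x_2)) ∨ ~(x_2 ∨ (x_1 ∨ x_1)) = 3/5 ∨ 1/5 = 3/5
~x_1 = ~3/5 = 2/5
~~x_1 = ~2/5 = 3/5
~x_1 = ~3/5 = 2/5
~~x_1 = ~2/5 = 3/5
~~x_1 ∧ ~~x_1 = 3/5 ∧ 3/5 = 3/5
x_2 → x_1 = 4/5 → 3/5 = 4/5
x_1 ∧ (x_2 → x_1) = 3/5 ∧ 4/5 = 3/5
x_3 ∨ x_1 = 4/5 ∨ 3/5 = 4/5
(x_1 ∧ (x_2 → x_1)) ∧ (x_3 ∨ x_1) = 3/5 ∧ 4/5 = 3/5
(~~x_1 ∧ ~~x_1) → ((x_1 ∧ (x_2 → x_1)) ∧ (x_3 ∨ x_1)) = 3/5 → 3/5 = 1
~((~~x_1 ∧ ~~x_1) → ((x_1 ∧ (x_2 → x_1)) ∧ (x_3 ∨ x_1))) = ~1 = 0
((((x_1 ∨ x_1) ∧ x_2) ∨ ((x_1 ∧ x_3) ∧ x_2)) ∨ ~(x_2 ∨ (x_1 ∨ x_1))) → ~((~~x_1 ∧ ~~x_1) → ((x_1 ∧ (x_2 → x_1)) ∧ (x_3 ∨ x_1))) = 3/5 → 0 = 2/5

2/5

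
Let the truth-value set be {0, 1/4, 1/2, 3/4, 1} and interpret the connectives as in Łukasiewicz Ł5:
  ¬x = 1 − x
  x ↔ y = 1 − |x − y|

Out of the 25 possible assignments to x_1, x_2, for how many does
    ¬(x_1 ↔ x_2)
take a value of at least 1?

2

value 1: 2 assignments (counts)
value 3/4: 4 assignments
value 1/2: 6 assignments
value 1/4: 8 assignments
value 0: 5 assignments
So 2 of the 25 assignments meet the threshold.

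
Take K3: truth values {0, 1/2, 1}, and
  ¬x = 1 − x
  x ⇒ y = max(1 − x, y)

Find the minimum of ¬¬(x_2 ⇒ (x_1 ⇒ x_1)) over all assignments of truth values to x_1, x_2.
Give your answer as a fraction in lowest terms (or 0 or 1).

Take x_1 = 1/2, x_2 = 1/2:
x_1 ⇒ x_1 = 1/2 ⇒ 1/2 = 1/2
x_2 ⇒ (x_1 ⇒ x_1) = 1/2 ⇒ 1/2 = 1/2
¬(x_2 ⇒ (x_1 ⇒ x_1)) = ¬1/2 = 1/2
¬¬(x_2 ⇒ (x_1 ⇒ x_1)) = ¬1/2 = 1/2
No assignment yields a value below 1/2, so this is the minimum.

1/2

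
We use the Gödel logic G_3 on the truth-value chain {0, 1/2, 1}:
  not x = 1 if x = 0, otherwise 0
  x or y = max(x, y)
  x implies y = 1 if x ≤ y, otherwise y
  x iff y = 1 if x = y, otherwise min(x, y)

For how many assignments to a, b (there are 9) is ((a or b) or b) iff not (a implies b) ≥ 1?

2

a = 0, b = 0 ↦ 1  ≥
a = 0, b = 1/2 ↦ 0  <
a = 0, b = 1 ↦ 0  <
a = 1/2, b = 0 ↦ 1/2  <
a = 1/2, b = 1/2 ↦ 0  <
a = 1/2, b = 1 ↦ 0  <
a = 1, b = 0 ↦ 1  ≥
a = 1, b = 1/2 ↦ 0  <
a = 1, b = 1 ↦ 0  <
So 2 of the 9 assignments meet the threshold.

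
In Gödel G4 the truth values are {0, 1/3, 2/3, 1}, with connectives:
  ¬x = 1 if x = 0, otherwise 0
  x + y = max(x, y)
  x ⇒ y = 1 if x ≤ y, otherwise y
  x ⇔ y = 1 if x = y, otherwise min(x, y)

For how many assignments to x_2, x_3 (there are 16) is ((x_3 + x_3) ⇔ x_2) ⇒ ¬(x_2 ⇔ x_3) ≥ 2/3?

x_2 = 0, x_3 = 0 ↦ 0  <
x_2 = 0, x_3 = 1/3 ↦ 1  ≥
x_2 = 0, x_3 = 2/3 ↦ 1  ≥
x_2 = 0, x_3 = 1 ↦ 1  ≥
x_2 = 1/3, x_3 = 0 ↦ 1  ≥
x_2 = 1/3, x_3 = 1/3 ↦ 0  <
x_2 = 1/3, x_3 = 2/3 ↦ 0  <
x_2 = 1/3, x_3 = 1 ↦ 0  <
x_2 = 2/3, x_3 = 0 ↦ 1  ≥
x_2 = 2/3, x_3 = 1/3 ↦ 0  <
x_2 = 2/3, x_3 = 2/3 ↦ 0  <
x_2 = 2/3, x_3 = 1 ↦ 0  <
x_2 = 1, x_3 = 0 ↦ 1  ≥
x_2 = 1, x_3 = 1/3 ↦ 0  <
x_2 = 1, x_3 = 2/3 ↦ 0  <
x_2 = 1, x_3 = 1 ↦ 0  <
So 6 of the 16 assignments meet the threshold.

6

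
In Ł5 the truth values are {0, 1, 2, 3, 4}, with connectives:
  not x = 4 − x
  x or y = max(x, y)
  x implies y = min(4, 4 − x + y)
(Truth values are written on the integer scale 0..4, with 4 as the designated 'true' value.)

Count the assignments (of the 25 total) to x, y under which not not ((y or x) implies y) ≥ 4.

value 4: 15 assignments (counts)
value 3: 4 assignments
value 2: 3 assignments
value 1: 2 assignments
value 0: 1 assignment
So 15 of the 25 assignments meet the threshold.

15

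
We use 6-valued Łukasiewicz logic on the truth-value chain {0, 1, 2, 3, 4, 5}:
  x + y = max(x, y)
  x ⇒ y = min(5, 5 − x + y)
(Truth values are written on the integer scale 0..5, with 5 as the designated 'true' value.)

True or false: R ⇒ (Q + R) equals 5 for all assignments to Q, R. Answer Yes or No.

Yes

At Q = 4, R = 0, for instance:
Q + R = 4 + 0 = 4
R ⇒ (Q + R) = 0 ⇒ 4 = 5
and checking the remaining 35 assignments likewise gives ≥ 5 in every case.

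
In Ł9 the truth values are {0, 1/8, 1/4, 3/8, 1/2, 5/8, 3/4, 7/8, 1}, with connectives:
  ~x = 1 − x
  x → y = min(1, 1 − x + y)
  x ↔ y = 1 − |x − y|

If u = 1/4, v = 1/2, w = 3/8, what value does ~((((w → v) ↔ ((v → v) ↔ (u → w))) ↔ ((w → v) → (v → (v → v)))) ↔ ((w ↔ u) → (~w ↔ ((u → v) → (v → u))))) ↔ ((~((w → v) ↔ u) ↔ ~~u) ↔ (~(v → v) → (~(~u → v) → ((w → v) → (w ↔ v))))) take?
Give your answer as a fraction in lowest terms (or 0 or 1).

1/2

w → v = 3/8 → 1/2 = 1
v → v = 1/2 → 1/2 = 1
u → w = 1/4 → 3/8 = 1
(v → v) ↔ (u → w) = 1 ↔ 1 = 1
(w → v) ↔ ((v → v) ↔ (u → w)) = 1 ↔ 1 = 1
w → v = 3/8 → 1/2 = 1
v → v = 1/2 → 1/2 = 1
v → (v → v) = 1/2 → 1 = 1
(w → v) → (v → (v → v)) = 1 → 1 = 1
((w → v) ↔ ((v → v) ↔ (u → w))) ↔ ((w → v) → (v → (v → v))) = 1 ↔ 1 = 1
w ↔ u = 3/8 ↔ 1/4 = 7/8
~w = ~3/8 = 5/8
u → v = 1/4 → 1/2 = 1
v → u = 1/2 → 1/4 = 3/4
(u → v) → (v → u) = 1 → 3/4 = 3/4
~w ↔ ((u → v) → (v → u)) = 5/8 ↔ 3/4 = 7/8
(w ↔ u) → (~w ↔ ((u → v) → (v → u))) = 7/8 → 7/8 = 1
(((w → v) ↔ ((v → v) ↔ (u → w))) ↔ ((w → v) → (v → (v → v)))) ↔ ((w ↔ u) → (~w ↔ ((u → v) → (v → u)))) = 1 ↔ 1 = 1
~((((w → v) ↔ ((v → v) ↔ (u → w))) ↔ ((w → v) → (v → (v → v)))) ↔ ((w ↔ u) → (~w ↔ ((u → v) → (v → u))))) = ~1 = 0
w → v = 3/8 → 1/2 = 1
(w → v) ↔ u = 1 ↔ 1/4 = 1/4
~((w → v) ↔ u) = ~1/4 = 3/4
~u = ~1/4 = 3/4
~~u = ~3/4 = 1/4
~((w → v) ↔ u) ↔ ~~u = 3/4 ↔ 1/4 = 1/2
v → v = 1/2 → 1/2 = 1
~(v → v) = ~1 = 0
~u = ~1/4 = 3/4
~u → v = 3/4 → 1/2 = 3/4
~(~u → v) = ~3/4 = 1/4
w → v = 3/8 → 1/2 = 1
w ↔ v = 3/8 ↔ 1/2 = 7/8
(w → v) → (w ↔ v) = 1 → 7/8 = 7/8
~(~u → v) → ((w → v) → (w ↔ v)) = 1/4 → 7/8 = 1
~(v → v) → (~(~u → v) → ((w → v) → (w ↔ v))) = 0 → 1 = 1
(~((w → v) ↔ u) ↔ ~~u) ↔ (~(v → v) → (~(~u → v) → ((w → v) → (w ↔ v)))) = 1/2 ↔ 1 = 1/2
~((((w → v) ↔ ((v → v) ↔ (u → w))) ↔ ((w → v) → (v → (v → v)))) ↔ ((w ↔ u) → (~w ↔ ((u → v) → (v → u))))) ↔ ((~((w → v) ↔ u) ↔ ~~u) ↔ (~(v → v) → (~(~u → v) → ((w → v) → (w ↔ v))))) = 0 ↔ 1/2 = 1/2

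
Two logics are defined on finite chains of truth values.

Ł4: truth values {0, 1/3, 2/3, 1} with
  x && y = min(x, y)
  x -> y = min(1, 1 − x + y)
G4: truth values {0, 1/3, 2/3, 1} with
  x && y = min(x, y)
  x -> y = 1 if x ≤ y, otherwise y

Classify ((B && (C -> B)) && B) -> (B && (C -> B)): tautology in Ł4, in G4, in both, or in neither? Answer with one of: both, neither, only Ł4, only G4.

both

In Ł4: every assignment gives 1 — tautology.
In G4: every assignment gives 1 — tautology.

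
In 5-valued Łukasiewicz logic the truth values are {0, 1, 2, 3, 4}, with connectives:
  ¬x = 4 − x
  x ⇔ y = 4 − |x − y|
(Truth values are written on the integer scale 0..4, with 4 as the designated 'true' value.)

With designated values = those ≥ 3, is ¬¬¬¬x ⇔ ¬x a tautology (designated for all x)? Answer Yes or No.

Counterexample: take x = 0.
¬x = ¬0 = 4
¬¬x = ¬4 = 0
¬¬¬x = ¬0 = 4
¬¬¬¬x = ¬4 = 0
¬x = ¬0 = 4
¬¬¬¬x ⇔ ¬x = 0 ⇔ 4 = 0
This gives 0, which is below 3.

No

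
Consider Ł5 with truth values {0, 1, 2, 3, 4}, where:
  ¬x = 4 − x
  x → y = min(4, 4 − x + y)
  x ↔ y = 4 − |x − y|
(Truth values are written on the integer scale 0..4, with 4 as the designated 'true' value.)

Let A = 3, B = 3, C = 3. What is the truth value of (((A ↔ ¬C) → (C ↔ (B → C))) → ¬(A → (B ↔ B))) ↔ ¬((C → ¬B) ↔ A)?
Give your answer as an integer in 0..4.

¬C = ¬3 = 1
A ↔ ¬C = 3 ↔ 1 = 2
B → C = 3 → 3 = 4
C ↔ (B → C) = 3 ↔ 4 = 3
(A ↔ ¬C) → (C ↔ (B → C)) = 2 → 3 = 4
B ↔ B = 3 ↔ 3 = 4
A → (B ↔ B) = 3 → 4 = 4
¬(A → (B ↔ B)) = ¬4 = 0
((A ↔ ¬C) → (C ↔ (B → C))) → ¬(A → (B ↔ B)) = 4 → 0 = 0
¬B = ¬3 = 1
C → ¬B = 3 → 1 = 2
(C → ¬B) ↔ A = 2 ↔ 3 = 3
¬((C → ¬B) ↔ A) = ¬3 = 1
(((A ↔ ¬C) → (C ↔ (B → C))) → ¬(A → (B ↔ B))) ↔ ¬((C → ¬B) ↔ A) = 0 ↔ 1 = 3

3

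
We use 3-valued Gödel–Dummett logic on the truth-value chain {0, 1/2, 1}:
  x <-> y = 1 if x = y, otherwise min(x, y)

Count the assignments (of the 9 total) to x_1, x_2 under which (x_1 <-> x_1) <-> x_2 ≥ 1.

3

x_1 = 0, x_2 = 0 ↦ 0  <
x_1 = 0, x_2 = 1/2 ↦ 1/2  <
x_1 = 0, x_2 = 1 ↦ 1  ≥
x_1 = 1/2, x_2 = 0 ↦ 0  <
x_1 = 1/2, x_2 = 1/2 ↦ 1/2  <
x_1 = 1/2, x_2 = 1 ↦ 1  ≥
x_1 = 1, x_2 = 0 ↦ 0  <
x_1 = 1, x_2 = 1/2 ↦ 1/2  <
x_1 = 1, x_2 = 1 ↦ 1  ≥
So 3 of the 9 assignments meet the threshold.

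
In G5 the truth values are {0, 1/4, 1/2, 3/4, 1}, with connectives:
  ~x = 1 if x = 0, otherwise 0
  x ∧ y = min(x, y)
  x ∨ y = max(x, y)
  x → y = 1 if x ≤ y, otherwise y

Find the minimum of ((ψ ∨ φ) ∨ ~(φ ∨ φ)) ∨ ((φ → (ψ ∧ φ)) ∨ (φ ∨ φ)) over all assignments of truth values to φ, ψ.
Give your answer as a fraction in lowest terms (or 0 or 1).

Take φ = 1/4, ψ = 0:
ψ ∨ φ = 0 ∨ 1/4 = 1/4
φ ∨ φ = 1/4 ∨ 1/4 = 1/4
~(φ ∨ φ) = ~1/4 = 0
(ψ ∨ φ) ∨ ~(φ ∨ φ) = 1/4 ∨ 0 = 1/4
ψ ∧ φ = 0 ∧ 1/4 = 0
φ → (ψ ∧ φ) = 1/4 → 0 = 0
φ ∨ φ = 1/4 ∨ 1/4 = 1/4
(φ → (ψ ∧ φ)) ∨ (φ ∨ φ) = 0 ∨ 1/4 = 1/4
((ψ ∨ φ) ∨ ~(φ ∨ φ)) ∨ ((φ → (ψ ∧ φ)) ∨ (φ ∨ φ)) = 1/4 ∨ 1/4 = 1/4
No assignment yields a value below 1/4, so this is the minimum.

1/4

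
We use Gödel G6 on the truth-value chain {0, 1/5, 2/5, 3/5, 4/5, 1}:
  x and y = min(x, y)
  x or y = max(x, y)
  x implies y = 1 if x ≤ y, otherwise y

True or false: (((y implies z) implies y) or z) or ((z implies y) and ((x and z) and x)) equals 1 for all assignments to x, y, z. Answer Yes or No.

No

Counterexample: take x = 0, y = 0, z = 0.
y implies z = 0 implies 0 = 1
(y implies z) implies y = 1 implies 0 = 0
((y implies z) implies y) or z = 0 or 0 = 0
z implies y = 0 implies 0 = 1
x and z = 0 and 0 = 0
(x and z) and x = 0 and 0 = 0
(z implies y) and ((x and z) and x) = 1 and 0 = 0
(((y implies z) implies y) or z) or ((z implies y) and ((x and z) and x)) = 0 or 0 = 0
This gives 0 ≠ 1.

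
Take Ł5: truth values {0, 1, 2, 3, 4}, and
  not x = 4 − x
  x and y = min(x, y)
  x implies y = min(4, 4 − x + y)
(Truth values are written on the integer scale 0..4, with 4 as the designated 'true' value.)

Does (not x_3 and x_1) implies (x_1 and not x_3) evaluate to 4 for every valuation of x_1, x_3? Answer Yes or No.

Yes

At x_1 = 3, x_3 = 1, for instance:
not x_3 = not 1 = 3
not x_3 and x_1 = 3 and 3 = 3
x_1 and not x_3 = 3 and 3 = 3
(not x_3 and x_1) implies (x_1 and not x_3) = 3 implies 3 = 4
and checking the remaining 24 assignments likewise gives ≥ 4 in every case.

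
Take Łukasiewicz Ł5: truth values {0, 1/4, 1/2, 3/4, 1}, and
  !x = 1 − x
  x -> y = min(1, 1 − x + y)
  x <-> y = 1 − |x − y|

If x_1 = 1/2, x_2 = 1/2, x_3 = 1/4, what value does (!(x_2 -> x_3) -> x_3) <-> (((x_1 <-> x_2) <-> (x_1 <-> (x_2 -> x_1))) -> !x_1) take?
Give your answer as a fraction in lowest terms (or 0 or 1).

1

x_2 -> x_3 = 1/2 -> 1/4 = 3/4
!(x_2 -> x_3) = !3/4 = 1/4
!(x_2 -> x_3) -> x_3 = 1/4 -> 1/4 = 1
x_1 <-> x_2 = 1/2 <-> 1/2 = 1
x_2 -> x_1 = 1/2 -> 1/2 = 1
x_1 <-> (x_2 -> x_1) = 1/2 <-> 1 = 1/2
(x_1 <-> x_2) <-> (x_1 <-> (x_2 -> x_1)) = 1 <-> 1/2 = 1/2
!x_1 = !1/2 = 1/2
((x_1 <-> x_2) <-> (x_1 <-> (x_2 -> x_1))) -> !x_1 = 1/2 -> 1/2 = 1
(!(x_2 -> x_3) -> x_3) <-> (((x_1 <-> x_2) <-> (x_1 <-> (x_2 -> x_1))) -> !x_1) = 1 <-> 1 = 1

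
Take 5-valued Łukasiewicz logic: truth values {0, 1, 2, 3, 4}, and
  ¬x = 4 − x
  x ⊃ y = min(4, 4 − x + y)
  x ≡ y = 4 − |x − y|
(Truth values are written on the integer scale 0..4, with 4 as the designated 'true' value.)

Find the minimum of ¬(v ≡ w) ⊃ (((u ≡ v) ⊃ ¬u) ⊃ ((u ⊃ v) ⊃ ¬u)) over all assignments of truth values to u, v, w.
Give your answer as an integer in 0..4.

Take u = 2, v = 4, w = 0:
v ≡ w = 4 ≡ 0 = 0
¬(v ≡ w) = ¬0 = 4
u ≡ v = 2 ≡ 4 = 2
¬u = ¬2 = 2
(u ≡ v) ⊃ ¬u = 2 ⊃ 2 = 4
u ⊃ v = 2 ⊃ 4 = 4
¬u = ¬2 = 2
(u ⊃ v) ⊃ ¬u = 4 ⊃ 2 = 2
((u ≡ v) ⊃ ¬u) ⊃ ((u ⊃ v) ⊃ ¬u) = 4 ⊃ 2 = 2
¬(v ≡ w) ⊃ (((u ≡ v) ⊃ ¬u) ⊃ ((u ⊃ v) ⊃ ¬u)) = 4 ⊃ 2 = 2
No assignment yields a value below 2, so this is the minimum.

2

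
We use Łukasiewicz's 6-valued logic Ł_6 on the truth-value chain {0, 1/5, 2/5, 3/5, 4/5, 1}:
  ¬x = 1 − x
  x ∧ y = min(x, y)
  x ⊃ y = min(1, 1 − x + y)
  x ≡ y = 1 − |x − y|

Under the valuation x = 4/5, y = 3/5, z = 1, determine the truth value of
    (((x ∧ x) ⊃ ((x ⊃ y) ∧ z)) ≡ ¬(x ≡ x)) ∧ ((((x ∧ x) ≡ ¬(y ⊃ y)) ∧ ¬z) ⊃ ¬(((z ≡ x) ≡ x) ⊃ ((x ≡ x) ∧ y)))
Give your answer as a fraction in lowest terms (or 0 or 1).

x ∧ x = 4/5 ∧ 4/5 = 4/5
x ⊃ y = 4/5 ⊃ 3/5 = 4/5
(x ⊃ y) ∧ z = 4/5 ∧ 1 = 4/5
(x ∧ x) ⊃ ((x ⊃ y) ∧ z) = 4/5 ⊃ 4/5 = 1
x ≡ x = 4/5 ≡ 4/5 = 1
¬(x ≡ x) = ¬1 = 0
((x ∧ x) ⊃ ((x ⊃ y) ∧ z)) ≡ ¬(x ≡ x) = 1 ≡ 0 = 0
x ∧ x = 4/5 ∧ 4/5 = 4/5
y ⊃ y = 3/5 ⊃ 3/5 = 1
¬(y ⊃ y) = ¬1 = 0
(x ∧ x) ≡ ¬(y ⊃ y) = 4/5 ≡ 0 = 1/5
¬z = ¬1 = 0
((x ∧ x) ≡ ¬(y ⊃ y)) ∧ ¬z = 1/5 ∧ 0 = 0
z ≡ x = 1 ≡ 4/5 = 4/5
(z ≡ x) ≡ x = 4/5 ≡ 4/5 = 1
x ≡ x = 4/5 ≡ 4/5 = 1
(x ≡ x) ∧ y = 1 ∧ 3/5 = 3/5
((z ≡ x) ≡ x) ⊃ ((x ≡ x) ∧ y) = 1 ⊃ 3/5 = 3/5
¬(((z ≡ x) ≡ x) ⊃ ((x ≡ x) ∧ y)) = ¬3/5 = 2/5
(((x ∧ x) ≡ ¬(y ⊃ y)) ∧ ¬z) ⊃ ¬(((z ≡ x) ≡ x) ⊃ ((x ≡ x) ∧ y)) = 0 ⊃ 2/5 = 1
(((x ∧ x) ⊃ ((x ⊃ y) ∧ z)) ≡ ¬(x ≡ x)) ∧ ((((x ∧ x) ≡ ¬(y ⊃ y)) ∧ ¬z) ⊃ ¬(((z ≡ x) ≡ x) ⊃ ((x ≡ x) ∧ y))) = 0 ∧ 1 = 0

0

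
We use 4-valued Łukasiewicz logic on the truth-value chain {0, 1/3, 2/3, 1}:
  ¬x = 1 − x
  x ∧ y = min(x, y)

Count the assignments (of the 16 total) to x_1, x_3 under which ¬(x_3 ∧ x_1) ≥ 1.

7

x_1 = 0, x_3 = 0 ↦ 1  ≥
x_1 = 0, x_3 = 1/3 ↦ 1  ≥
x_1 = 0, x_3 = 2/3 ↦ 1  ≥
x_1 = 0, x_3 = 1 ↦ 1  ≥
x_1 = 1/3, x_3 = 0 ↦ 1  ≥
x_1 = 1/3, x_3 = 1/3 ↦ 2/3  <
x_1 = 1/3, x_3 = 2/3 ↦ 2/3  <
x_1 = 1/3, x_3 = 1 ↦ 2/3  <
x_1 = 2/3, x_3 = 0 ↦ 1  ≥
x_1 = 2/3, x_3 = 1/3 ↦ 2/3  <
x_1 = 2/3, x_3 = 2/3 ↦ 1/3  <
x_1 = 2/3, x_3 = 1 ↦ 1/3  <
x_1 = 1, x_3 = 0 ↦ 1  ≥
x_1 = 1, x_3 = 1/3 ↦ 2/3  <
x_1 = 1, x_3 = 2/3 ↦ 1/3  <
x_1 = 1, x_3 = 1 ↦ 0  <
So 7 of the 16 assignments meet the threshold.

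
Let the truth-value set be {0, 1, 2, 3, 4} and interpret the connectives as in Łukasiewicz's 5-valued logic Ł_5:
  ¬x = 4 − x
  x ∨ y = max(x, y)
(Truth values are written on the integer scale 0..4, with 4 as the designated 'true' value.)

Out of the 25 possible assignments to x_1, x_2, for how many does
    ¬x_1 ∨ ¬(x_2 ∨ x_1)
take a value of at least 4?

value 4: 5 assignments (counts)
value 3: 5 assignments
value 2: 5 assignments
value 1: 5 assignments
value 0: 5 assignments
So 5 of the 25 assignments meet the threshold.

5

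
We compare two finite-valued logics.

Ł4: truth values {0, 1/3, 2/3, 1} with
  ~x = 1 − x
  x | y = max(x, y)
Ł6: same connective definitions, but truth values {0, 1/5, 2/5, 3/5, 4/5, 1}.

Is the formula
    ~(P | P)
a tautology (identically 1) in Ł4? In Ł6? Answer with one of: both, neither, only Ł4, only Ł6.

In Ł4: at P = 1/3 the value is 2/3 — not a tautology.
In Ł6: at P = 1/5 the value is 4/5 — not a tautology.

neither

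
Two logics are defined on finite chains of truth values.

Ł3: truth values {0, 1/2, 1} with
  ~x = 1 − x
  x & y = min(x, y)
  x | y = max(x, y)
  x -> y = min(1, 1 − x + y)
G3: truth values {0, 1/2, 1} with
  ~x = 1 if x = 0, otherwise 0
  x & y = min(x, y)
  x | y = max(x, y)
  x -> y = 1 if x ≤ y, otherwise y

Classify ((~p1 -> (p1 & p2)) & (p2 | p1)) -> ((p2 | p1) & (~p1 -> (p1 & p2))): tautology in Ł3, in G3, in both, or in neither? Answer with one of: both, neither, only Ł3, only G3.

In Ł3: every assignment gives 1 — tautology.
In G3: every assignment gives 1 — tautology.

both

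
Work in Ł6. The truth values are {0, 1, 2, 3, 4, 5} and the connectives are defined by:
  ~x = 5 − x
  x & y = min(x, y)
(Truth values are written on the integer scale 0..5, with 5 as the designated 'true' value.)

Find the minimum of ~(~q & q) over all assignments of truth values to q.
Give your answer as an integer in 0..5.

3

Take q = 2:
~q = ~2 = 3
~q & q = 3 & 2 = 2
~(~q & q) = ~2 = 3
No assignment yields a value below 3, so this is the minimum.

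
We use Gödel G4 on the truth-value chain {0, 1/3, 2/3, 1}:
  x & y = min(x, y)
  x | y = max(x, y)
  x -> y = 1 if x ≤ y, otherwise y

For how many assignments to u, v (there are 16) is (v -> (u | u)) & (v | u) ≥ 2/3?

u = 0, v = 0 ↦ 0  <
u = 0, v = 1/3 ↦ 0  <
u = 0, v = 2/3 ↦ 0  <
u = 0, v = 1 ↦ 0  <
u = 1/3, v = 0 ↦ 1/3  <
u = 1/3, v = 1/3 ↦ 1/3  <
u = 1/3, v = 2/3 ↦ 1/3  <
u = 1/3, v = 1 ↦ 1/3  <
u = 2/3, v = 0 ↦ 2/3  ≥
u = 2/3, v = 1/3 ↦ 2/3  ≥
u = 2/3, v = 2/3 ↦ 2/3  ≥
u = 2/3, v = 1 ↦ 2/3  ≥
u = 1, v = 0 ↦ 1  ≥
u = 1, v = 1/3 ↦ 1  ≥
u = 1, v = 2/3 ↦ 1  ≥
u = 1, v = 1 ↦ 1  ≥
So 8 of the 16 assignments meet the threshold.

8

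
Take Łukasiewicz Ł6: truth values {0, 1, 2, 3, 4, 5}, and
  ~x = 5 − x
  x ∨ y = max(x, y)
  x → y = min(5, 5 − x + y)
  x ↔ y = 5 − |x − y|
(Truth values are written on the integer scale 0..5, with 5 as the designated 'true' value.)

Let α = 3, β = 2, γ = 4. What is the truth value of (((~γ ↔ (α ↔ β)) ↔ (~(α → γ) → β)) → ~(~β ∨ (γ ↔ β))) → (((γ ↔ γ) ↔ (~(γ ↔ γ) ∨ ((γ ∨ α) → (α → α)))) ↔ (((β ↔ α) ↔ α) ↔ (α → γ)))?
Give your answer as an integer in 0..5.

~γ = ~4 = 1
α ↔ β = 3 ↔ 2 = 4
~γ ↔ (α ↔ β) = 1 ↔ 4 = 2
α → γ = 3 → 4 = 5
~(α → γ) = ~5 = 0
~(α → γ) → β = 0 → 2 = 5
(~γ ↔ (α ↔ β)) ↔ (~(α → γ) → β) = 2 ↔ 5 = 2
~β = ~2 = 3
γ ↔ β = 4 ↔ 2 = 3
~β ∨ (γ ↔ β) = 3 ∨ 3 = 3
~(~β ∨ (γ ↔ β)) = ~3 = 2
((~γ ↔ (α ↔ β)) ↔ (~(α → γ) → β)) → ~(~β ∨ (γ ↔ β)) = 2 → 2 = 5
γ ↔ γ = 4 ↔ 4 = 5
γ ↔ γ = 4 ↔ 4 = 5
~(γ ↔ γ) = ~5 = 0
γ ∨ α = 4 ∨ 3 = 4
α → α = 3 → 3 = 5
(γ ∨ α) → (α → α) = 4 → 5 = 5
~(γ ↔ γ) ∨ ((γ ∨ α) → (α → α)) = 0 ∨ 5 = 5
(γ ↔ γ) ↔ (~(γ ↔ γ) ∨ ((γ ∨ α) → (α → α))) = 5 ↔ 5 = 5
β ↔ α = 2 ↔ 3 = 4
(β ↔ α) ↔ α = 4 ↔ 3 = 4
α → γ = 3 → 4 = 5
((β ↔ α) ↔ α) ↔ (α → γ) = 4 ↔ 5 = 4
((γ ↔ γ) ↔ (~(γ ↔ γ) ∨ ((γ ∨ α) → (α → α)))) ↔ (((β ↔ α) ↔ α) ↔ (α → γ)) = 5 ↔ 4 = 4
(((~γ ↔ (α ↔ β)) ↔ (~(α → γ) → β)) → ~(~β ∨ (γ ↔ β))) → (((γ ↔ γ) ↔ (~(γ ↔ γ) ∨ ((γ ∨ α) → (α → α)))) ↔ (((β ↔ α) ↔ α) ↔ (α → γ))) = 5 → 4 = 4

4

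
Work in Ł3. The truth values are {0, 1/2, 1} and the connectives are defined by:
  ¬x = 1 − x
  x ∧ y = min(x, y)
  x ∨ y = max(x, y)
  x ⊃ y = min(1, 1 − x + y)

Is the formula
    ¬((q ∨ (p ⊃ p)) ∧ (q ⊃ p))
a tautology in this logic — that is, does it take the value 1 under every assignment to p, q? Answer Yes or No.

No

Counterexample: take p = 0, q = 0.
p ⊃ p = 0 ⊃ 0 = 1
q ∨ (p ⊃ p) = 0 ∨ 1 = 1
q ⊃ p = 0 ⊃ 0 = 1
(q ∨ (p ⊃ p)) ∧ (q ⊃ p) = 1 ∧ 1 = 1
¬((q ∨ (p ⊃ p)) ∧ (q ⊃ p)) = ¬1 = 0
This gives 0 ≠ 1.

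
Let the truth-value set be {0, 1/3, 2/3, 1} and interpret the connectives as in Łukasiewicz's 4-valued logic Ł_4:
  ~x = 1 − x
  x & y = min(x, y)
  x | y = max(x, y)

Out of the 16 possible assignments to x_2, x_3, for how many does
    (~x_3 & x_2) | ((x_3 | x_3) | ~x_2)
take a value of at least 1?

x_2 = 0, x_3 = 0 ↦ 1  ≥
x_2 = 0, x_3 = 1/3 ↦ 1  ≥
x_2 = 0, x_3 = 2/3 ↦ 1  ≥
x_2 = 0, x_3 = 1 ↦ 1  ≥
x_2 = 1/3, x_3 = 0 ↦ 2/3  <
x_2 = 1/3, x_3 = 1/3 ↦ 2/3  <
x_2 = 1/3, x_3 = 2/3 ↦ 2/3  <
x_2 = 1/3, x_3 = 1 ↦ 1  ≥
x_2 = 2/3, x_3 = 0 ↦ 2/3  <
x_2 = 2/3, x_3 = 1/3 ↦ 2/3  <
x_2 = 2/3, x_3 = 2/3 ↦ 2/3  <
x_2 = 2/3, x_3 = 1 ↦ 1  ≥
x_2 = 1, x_3 = 0 ↦ 1  ≥
x_2 = 1, x_3 = 1/3 ↦ 2/3  <
x_2 = 1, x_3 = 2/3 ↦ 2/3  <
x_2 = 1, x_3 = 1 ↦ 1  ≥
So 8 of the 16 assignments meet the threshold.

8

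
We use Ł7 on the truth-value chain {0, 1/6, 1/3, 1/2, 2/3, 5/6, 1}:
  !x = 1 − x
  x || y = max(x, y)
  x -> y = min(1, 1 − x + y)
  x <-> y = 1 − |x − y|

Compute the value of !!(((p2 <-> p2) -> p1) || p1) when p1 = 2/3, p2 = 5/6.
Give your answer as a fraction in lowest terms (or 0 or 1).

p2 <-> p2 = 5/6 <-> 5/6 = 1
(p2 <-> p2) -> p1 = 1 -> 2/3 = 2/3
((p2 <-> p2) -> p1) || p1 = 2/3 || 2/3 = 2/3
!(((p2 <-> p2) -> p1) || p1) = !2/3 = 1/3
!!(((p2 <-> p2) -> p1) || p1) = !1/3 = 2/3

2/3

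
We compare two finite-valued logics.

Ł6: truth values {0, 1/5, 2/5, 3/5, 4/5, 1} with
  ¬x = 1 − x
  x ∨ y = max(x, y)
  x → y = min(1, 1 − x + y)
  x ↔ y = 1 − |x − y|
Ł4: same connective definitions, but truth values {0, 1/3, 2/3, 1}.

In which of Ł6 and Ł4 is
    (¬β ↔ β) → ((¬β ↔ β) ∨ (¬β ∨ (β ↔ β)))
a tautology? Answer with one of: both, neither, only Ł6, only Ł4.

both

In Ł6: every assignment gives 1 — tautology.
In Ł4: every assignment gives 1 — tautology.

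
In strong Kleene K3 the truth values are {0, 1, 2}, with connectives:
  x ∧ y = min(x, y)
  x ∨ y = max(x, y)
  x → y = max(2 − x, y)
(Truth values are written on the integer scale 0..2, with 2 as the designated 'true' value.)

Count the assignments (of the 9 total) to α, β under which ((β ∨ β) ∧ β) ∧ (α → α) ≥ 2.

2

α = 0, β = 0 ↦ 0  <
α = 0, β = 1 ↦ 1  <
α = 0, β = 2 ↦ 2  ≥
α = 1, β = 0 ↦ 0  <
α = 1, β = 1 ↦ 1  <
α = 1, β = 2 ↦ 1  <
α = 2, β = 0 ↦ 0  <
α = 2, β = 1 ↦ 1  <
α = 2, β = 2 ↦ 2  ≥
So 2 of the 9 assignments meet the threshold.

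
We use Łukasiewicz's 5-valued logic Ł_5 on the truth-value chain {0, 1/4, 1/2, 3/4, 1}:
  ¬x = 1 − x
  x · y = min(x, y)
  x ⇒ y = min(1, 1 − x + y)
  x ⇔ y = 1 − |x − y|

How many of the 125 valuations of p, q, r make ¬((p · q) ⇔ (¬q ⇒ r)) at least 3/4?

value 1: 19 assignments (counts)
value 3/4: 28 assignments (counts)
value 1/2: 31 assignments
value 1/4: 28 assignments
value 0: 19 assignments
So 47 of the 125 assignments meet the threshold.

47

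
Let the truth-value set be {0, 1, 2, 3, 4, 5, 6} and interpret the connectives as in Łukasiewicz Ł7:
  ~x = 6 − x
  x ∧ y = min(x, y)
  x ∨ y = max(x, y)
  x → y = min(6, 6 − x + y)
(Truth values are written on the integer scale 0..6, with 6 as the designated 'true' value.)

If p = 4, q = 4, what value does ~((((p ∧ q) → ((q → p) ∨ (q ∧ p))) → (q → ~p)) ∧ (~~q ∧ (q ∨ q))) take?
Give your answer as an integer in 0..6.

2

p ∧ q = 4 ∧ 4 = 4
q → p = 4 → 4 = 6
q ∧ p = 4 ∧ 4 = 4
(q → p) ∨ (q ∧ p) = 6 ∨ 4 = 6
(p ∧ q) → ((q → p) ∨ (q ∧ p)) = 4 → 6 = 6
~p = ~4 = 2
q → ~p = 4 → 2 = 4
((p ∧ q) → ((q → p) ∨ (q ∧ p))) → (q → ~p) = 6 → 4 = 4
~q = ~4 = 2
~~q = ~2 = 4
q ∨ q = 4 ∨ 4 = 4
~~q ∧ (q ∨ q) = 4 ∧ 4 = 4
(((p ∧ q) → ((q → p) ∨ (q ∧ p))) → (q → ~p)) ∧ (~~q ∧ (q ∨ q)) = 4 ∧ 4 = 4
~((((p ∧ q) → ((q → p) ∨ (q ∧ p))) → (q → ~p)) ∧ (~~q ∧ (q ∨ q))) = ~4 = 2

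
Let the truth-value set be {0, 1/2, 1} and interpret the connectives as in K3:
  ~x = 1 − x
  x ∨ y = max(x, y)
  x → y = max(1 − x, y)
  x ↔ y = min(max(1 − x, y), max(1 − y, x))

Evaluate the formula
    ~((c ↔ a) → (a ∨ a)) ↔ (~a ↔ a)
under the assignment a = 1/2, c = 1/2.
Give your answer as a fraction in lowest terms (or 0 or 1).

1/2

c ↔ a = 1/2 ↔ 1/2 = 1/2
a ∨ a = 1/2 ∨ 1/2 = 1/2
(c ↔ a) → (a ∨ a) = 1/2 → 1/2 = 1/2
~((c ↔ a) → (a ∨ a)) = ~1/2 = 1/2
~a = ~1/2 = 1/2
~a ↔ a = 1/2 ↔ 1/2 = 1/2
~((c ↔ a) → (a ∨ a)) ↔ (~a ↔ a) = 1/2 ↔ 1/2 = 1/2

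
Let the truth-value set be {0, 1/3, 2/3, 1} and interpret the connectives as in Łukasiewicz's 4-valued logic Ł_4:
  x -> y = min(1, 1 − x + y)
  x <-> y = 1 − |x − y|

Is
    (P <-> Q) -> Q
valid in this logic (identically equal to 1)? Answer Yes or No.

Counterexample: take P = 0, Q = 0.
P <-> Q = 0 <-> 0 = 1
(P <-> Q) -> Q = 1 -> 0 = 0
This gives 0 ≠ 1.

No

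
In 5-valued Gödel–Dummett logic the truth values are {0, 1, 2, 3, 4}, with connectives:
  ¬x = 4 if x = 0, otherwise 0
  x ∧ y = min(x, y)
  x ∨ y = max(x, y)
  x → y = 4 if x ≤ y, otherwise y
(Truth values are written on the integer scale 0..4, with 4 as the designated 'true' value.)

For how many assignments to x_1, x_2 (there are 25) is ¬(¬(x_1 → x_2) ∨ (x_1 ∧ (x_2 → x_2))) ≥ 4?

value 4: 5 assignments (counts)
value 0: 20 assignments
So 5 of the 25 assignments meet the threshold.

5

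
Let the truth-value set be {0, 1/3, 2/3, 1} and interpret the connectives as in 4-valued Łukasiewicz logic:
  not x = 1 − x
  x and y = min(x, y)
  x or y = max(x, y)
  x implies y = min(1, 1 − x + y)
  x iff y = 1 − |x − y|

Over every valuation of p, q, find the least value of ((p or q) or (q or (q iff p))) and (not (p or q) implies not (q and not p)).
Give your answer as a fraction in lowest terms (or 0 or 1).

2/3

Take p = 0, q = 1/3:
p or q = 0 or 1/3 = 1/3
q iff p = 1/3 iff 0 = 2/3
q or (q iff p) = 1/3 or 2/3 = 2/3
(p or q) or (q or (q iff p)) = 1/3 or 2/3 = 2/3
p or q = 0 or 1/3 = 1/3
not (p or q) = not 1/3 = 2/3
not p = not 0 = 1
q and not p = 1/3 and 1 = 1/3
not (q and not p) = not 1/3 = 2/3
not (p or q) implies not (q and not p) = 2/3 implies 2/3 = 1
((p or q) or (q or (q iff p))) and (not (p or q) implies not (q and not p)) = 2/3 and 1 = 2/3
No assignment yields a value below 2/3, so this is the minimum.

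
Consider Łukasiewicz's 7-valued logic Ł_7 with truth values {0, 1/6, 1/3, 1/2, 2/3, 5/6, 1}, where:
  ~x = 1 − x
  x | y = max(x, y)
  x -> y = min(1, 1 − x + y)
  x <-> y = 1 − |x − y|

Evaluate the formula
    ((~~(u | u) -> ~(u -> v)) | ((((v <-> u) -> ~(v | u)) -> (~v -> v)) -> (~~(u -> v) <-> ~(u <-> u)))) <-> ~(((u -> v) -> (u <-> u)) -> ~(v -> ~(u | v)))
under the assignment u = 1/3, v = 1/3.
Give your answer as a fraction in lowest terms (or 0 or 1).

2/3

u | u = 1/3 | 1/3 = 1/3
~(u | u) = ~1/3 = 2/3
~~(u | u) = ~2/3 = 1/3
u -> v = 1/3 -> 1/3 = 1
~(u -> v) = ~1 = 0
~~(u | u) -> ~(u -> v) = 1/3 -> 0 = 2/3
v <-> u = 1/3 <-> 1/3 = 1
v | u = 1/3 | 1/3 = 1/3
~(v | u) = ~1/3 = 2/3
(v <-> u) -> ~(v | u) = 1 -> 2/3 = 2/3
~v = ~1/3 = 2/3
~v -> v = 2/3 -> 1/3 = 2/3
((v <-> u) -> ~(v | u)) -> (~v -> v) = 2/3 -> 2/3 = 1
u -> v = 1/3 -> 1/3 = 1
~(u -> v) = ~1 = 0
~~(u -> v) = ~0 = 1
u <-> u = 1/3 <-> 1/3 = 1
~(u <-> u) = ~1 = 0
~~(u -> v) <-> ~(u <-> u) = 1 <-> 0 = 0
(((v <-> u) -> ~(v | u)) -> (~v -> v)) -> (~~(u -> v) <-> ~(u <-> u)) = 1 -> 0 = 0
(~~(u | u) -> ~(u -> v)) | ((((v <-> u) -> ~(v | u)) -> (~v -> v)) -> (~~(u -> v) <-> ~(u <-> u))) = 2/3 | 0 = 2/3
u -> v = 1/3 -> 1/3 = 1
u <-> u = 1/3 <-> 1/3 = 1
(u -> v) -> (u <-> u) = 1 -> 1 = 1
u | v = 1/3 | 1/3 = 1/3
~(u | v) = ~1/3 = 2/3
v -> ~(u | v) = 1/3 -> 2/3 = 1
~(v -> ~(u | v)) = ~1 = 0
((u -> v) -> (u <-> u)) -> ~(v -> ~(u | v)) = 1 -> 0 = 0
~(((u -> v) -> (u <-> u)) -> ~(v -> ~(u | v))) = ~0 = 1
((~~(u | u) -> ~(u -> v)) | ((((v <-> u) -> ~(v | u)) -> (~v -> v)) -> (~~(u -> v) <-> ~(u <-> u)))) <-> ~(((u -> v) -> (u <-> u)) -> ~(v -> ~(u | v))) = 2/3 <-> 1 = 2/3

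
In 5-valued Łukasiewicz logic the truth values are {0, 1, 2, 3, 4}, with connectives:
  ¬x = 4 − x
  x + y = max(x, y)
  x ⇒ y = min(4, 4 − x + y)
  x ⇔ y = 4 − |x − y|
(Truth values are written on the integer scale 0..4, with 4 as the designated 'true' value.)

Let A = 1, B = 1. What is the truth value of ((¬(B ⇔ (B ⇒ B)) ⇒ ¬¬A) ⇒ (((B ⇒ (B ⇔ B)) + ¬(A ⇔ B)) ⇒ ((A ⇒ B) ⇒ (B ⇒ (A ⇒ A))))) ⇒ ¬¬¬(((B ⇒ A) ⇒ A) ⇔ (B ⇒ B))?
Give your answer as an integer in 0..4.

3

B ⇒ B = 1 ⇒ 1 = 4
B ⇔ (B ⇒ B) = 1 ⇔ 4 = 1
¬(B ⇔ (B ⇒ B)) = ¬1 = 3
¬A = ¬1 = 3
¬¬A = ¬3 = 1
¬(B ⇔ (B ⇒ B)) ⇒ ¬¬A = 3 ⇒ 1 = 2
B ⇔ B = 1 ⇔ 1 = 4
B ⇒ (B ⇔ B) = 1 ⇒ 4 = 4
A ⇔ B = 1 ⇔ 1 = 4
¬(A ⇔ B) = ¬4 = 0
(B ⇒ (B ⇔ B)) + ¬(A ⇔ B) = 4 + 0 = 4
A ⇒ B = 1 ⇒ 1 = 4
A ⇒ A = 1 ⇒ 1 = 4
B ⇒ (A ⇒ A) = 1 ⇒ 4 = 4
(A ⇒ B) ⇒ (B ⇒ (A ⇒ A)) = 4 ⇒ 4 = 4
((B ⇒ (B ⇔ B)) + ¬(A ⇔ B)) ⇒ ((A ⇒ B) ⇒ (B ⇒ (A ⇒ A))) = 4 ⇒ 4 = 4
(¬(B ⇔ (B ⇒ B)) ⇒ ¬¬A) ⇒ (((B ⇒ (B ⇔ B)) + ¬(A ⇔ B)) ⇒ ((A ⇒ B) ⇒ (B ⇒ (A ⇒ A)))) = 2 ⇒ 4 = 4
B ⇒ A = 1 ⇒ 1 = 4
(B ⇒ A) ⇒ A = 4 ⇒ 1 = 1
B ⇒ B = 1 ⇒ 1 = 4
((B ⇒ A) ⇒ A) ⇔ (B ⇒ B) = 1 ⇔ 4 = 1
¬(((B ⇒ A) ⇒ A) ⇔ (B ⇒ B)) = ¬1 = 3
¬¬(((B ⇒ A) ⇒ A) ⇔ (B ⇒ B)) = ¬3 = 1
¬¬¬(((B ⇒ A) ⇒ A) ⇔ (B ⇒ B)) = ¬1 = 3
((¬(B ⇔ (B ⇒ B)) ⇒ ¬¬A) ⇒ (((B ⇒ (B ⇔ B)) + ¬(A ⇔ B)) ⇒ ((A ⇒ B) ⇒ (B ⇒ (A ⇒ A))))) ⇒ ¬¬¬(((B ⇒ A) ⇒ A) ⇔ (B ⇒ B)) = 4 ⇒ 3 = 3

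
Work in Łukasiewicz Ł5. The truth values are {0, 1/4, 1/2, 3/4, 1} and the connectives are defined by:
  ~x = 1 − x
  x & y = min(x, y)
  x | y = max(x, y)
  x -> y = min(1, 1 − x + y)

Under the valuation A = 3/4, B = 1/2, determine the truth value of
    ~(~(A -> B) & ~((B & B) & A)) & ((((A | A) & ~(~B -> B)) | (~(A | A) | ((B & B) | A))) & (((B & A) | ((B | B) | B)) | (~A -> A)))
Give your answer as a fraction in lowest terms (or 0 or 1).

3/4

A -> B = 3/4 -> 1/2 = 3/4
~(A -> B) = ~3/4 = 1/4
B & B = 1/2 & 1/2 = 1/2
(B & B) & A = 1/2 & 3/4 = 1/2
~((B & B) & A) = ~1/2 = 1/2
~(A -> B) & ~((B & B) & A) = 1/4 & 1/2 = 1/4
~(~(A -> B) & ~((B & B) & A)) = ~1/4 = 3/4
A | A = 3/4 | 3/4 = 3/4
~B = ~1/2 = 1/2
~B -> B = 1/2 -> 1/2 = 1
~(~B -> B) = ~1 = 0
(A | A) & ~(~B -> B) = 3/4 & 0 = 0
A | A = 3/4 | 3/4 = 3/4
~(A | A) = ~3/4 = 1/4
B & B = 1/2 & 1/2 = 1/2
(B & B) | A = 1/2 | 3/4 = 3/4
~(A | A) | ((B & B) | A) = 1/4 | 3/4 = 3/4
((A | A) & ~(~B -> B)) | (~(A | A) | ((B & B) | A)) = 0 | 3/4 = 3/4
B & A = 1/2 & 3/4 = 1/2
B | B = 1/2 | 1/2 = 1/2
(B | B) | B = 1/2 | 1/2 = 1/2
(B & A) | ((B | B) | B) = 1/2 | 1/2 = 1/2
~A = ~3/4 = 1/4
~A -> A = 1/4 -> 3/4 = 1
((B & A) | ((B | B) | B)) | (~A -> A) = 1/2 | 1 = 1
(((A | A) & ~(~B -> B)) | (~(A | A) | ((B & B) | A))) & (((B & A) | ((B | B) | B)) | (~A -> A)) = 3/4 & 1 = 3/4
~(~(A -> B) & ~((B & B) & A)) & ((((A | A) & ~(~B -> B)) | (~(A | A) | ((B & B) | A))) & (((B & A) | ((B | B) | B)) | (~A -> A))) = 3/4 & 3/4 = 3/4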